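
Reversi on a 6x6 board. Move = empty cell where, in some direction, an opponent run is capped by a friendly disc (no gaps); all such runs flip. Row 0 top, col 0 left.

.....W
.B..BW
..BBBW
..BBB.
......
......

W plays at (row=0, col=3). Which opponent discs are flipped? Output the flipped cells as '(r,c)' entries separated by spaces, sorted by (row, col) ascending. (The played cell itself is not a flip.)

Answer: (1,4)

Derivation:
Dir NW: edge -> no flip
Dir N: edge -> no flip
Dir NE: edge -> no flip
Dir W: first cell '.' (not opp) -> no flip
Dir E: first cell '.' (not opp) -> no flip
Dir SW: first cell '.' (not opp) -> no flip
Dir S: first cell '.' (not opp) -> no flip
Dir SE: opp run (1,4) capped by W -> flip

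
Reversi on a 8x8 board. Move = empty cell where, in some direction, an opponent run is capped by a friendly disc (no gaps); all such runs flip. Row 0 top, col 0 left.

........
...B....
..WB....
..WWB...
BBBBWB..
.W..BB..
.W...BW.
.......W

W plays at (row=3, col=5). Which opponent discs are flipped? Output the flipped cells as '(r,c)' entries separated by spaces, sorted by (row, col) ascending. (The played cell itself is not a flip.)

Dir NW: first cell '.' (not opp) -> no flip
Dir N: first cell '.' (not opp) -> no flip
Dir NE: first cell '.' (not opp) -> no flip
Dir W: opp run (3,4) capped by W -> flip
Dir E: first cell '.' (not opp) -> no flip
Dir SW: first cell 'W' (not opp) -> no flip
Dir S: opp run (4,5) (5,5) (6,5), next='.' -> no flip
Dir SE: first cell '.' (not opp) -> no flip

Answer: (3,4)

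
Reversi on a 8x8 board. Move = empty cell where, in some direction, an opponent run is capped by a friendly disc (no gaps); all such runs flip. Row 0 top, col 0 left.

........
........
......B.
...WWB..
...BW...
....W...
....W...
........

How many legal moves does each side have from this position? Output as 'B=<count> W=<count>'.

-- B to move --
(2,2): no bracket -> illegal
(2,3): flips 1 -> legal
(2,4): no bracket -> illegal
(2,5): flips 1 -> legal
(3,2): flips 2 -> legal
(4,2): no bracket -> illegal
(4,5): flips 1 -> legal
(5,3): flips 1 -> legal
(5,5): no bracket -> illegal
(6,3): no bracket -> illegal
(6,5): flips 1 -> legal
(7,3): no bracket -> illegal
(7,4): no bracket -> illegal
(7,5): no bracket -> illegal
B mobility = 6
-- W to move --
(1,5): no bracket -> illegal
(1,6): no bracket -> illegal
(1,7): flips 2 -> legal
(2,4): no bracket -> illegal
(2,5): no bracket -> illegal
(2,7): no bracket -> illegal
(3,2): flips 1 -> legal
(3,6): flips 1 -> legal
(3,7): no bracket -> illegal
(4,2): flips 1 -> legal
(4,5): no bracket -> illegal
(4,6): no bracket -> illegal
(5,2): flips 1 -> legal
(5,3): flips 1 -> legal
W mobility = 6

Answer: B=6 W=6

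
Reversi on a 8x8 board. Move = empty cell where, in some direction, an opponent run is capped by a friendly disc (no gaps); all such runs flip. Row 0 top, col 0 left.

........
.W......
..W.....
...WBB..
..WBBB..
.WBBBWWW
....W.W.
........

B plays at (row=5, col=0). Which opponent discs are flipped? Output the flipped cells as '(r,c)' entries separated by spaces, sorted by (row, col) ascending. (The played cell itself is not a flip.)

Answer: (5,1)

Derivation:
Dir NW: edge -> no flip
Dir N: first cell '.' (not opp) -> no flip
Dir NE: first cell '.' (not opp) -> no flip
Dir W: edge -> no flip
Dir E: opp run (5,1) capped by B -> flip
Dir SW: edge -> no flip
Dir S: first cell '.' (not opp) -> no flip
Dir SE: first cell '.' (not opp) -> no flip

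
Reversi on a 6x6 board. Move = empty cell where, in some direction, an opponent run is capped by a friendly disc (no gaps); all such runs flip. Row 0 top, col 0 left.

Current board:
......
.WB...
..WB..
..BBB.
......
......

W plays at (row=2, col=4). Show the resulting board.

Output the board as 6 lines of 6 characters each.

Place W at (2,4); scan 8 dirs for brackets.
Dir NW: first cell '.' (not opp) -> no flip
Dir N: first cell '.' (not opp) -> no flip
Dir NE: first cell '.' (not opp) -> no flip
Dir W: opp run (2,3) capped by W -> flip
Dir E: first cell '.' (not opp) -> no flip
Dir SW: opp run (3,3), next='.' -> no flip
Dir S: opp run (3,4), next='.' -> no flip
Dir SE: first cell '.' (not opp) -> no flip
All flips: (2,3)

Answer: ......
.WB...
..WWW.
..BBB.
......
......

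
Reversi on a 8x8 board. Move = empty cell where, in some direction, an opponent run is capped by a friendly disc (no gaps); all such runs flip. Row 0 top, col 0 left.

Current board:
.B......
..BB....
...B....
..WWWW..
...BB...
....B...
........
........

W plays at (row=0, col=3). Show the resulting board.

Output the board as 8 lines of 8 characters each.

Answer: .B.W....
..BW....
...W....
..WWWW..
...BB...
....B...
........
........

Derivation:
Place W at (0,3); scan 8 dirs for brackets.
Dir NW: edge -> no flip
Dir N: edge -> no flip
Dir NE: edge -> no flip
Dir W: first cell '.' (not opp) -> no flip
Dir E: first cell '.' (not opp) -> no flip
Dir SW: opp run (1,2), next='.' -> no flip
Dir S: opp run (1,3) (2,3) capped by W -> flip
Dir SE: first cell '.' (not opp) -> no flip
All flips: (1,3) (2,3)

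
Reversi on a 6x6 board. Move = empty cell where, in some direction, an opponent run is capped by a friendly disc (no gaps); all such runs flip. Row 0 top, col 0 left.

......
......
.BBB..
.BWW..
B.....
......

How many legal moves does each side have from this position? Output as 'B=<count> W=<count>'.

Answer: B=5 W=6

Derivation:
-- B to move --
(2,4): no bracket -> illegal
(3,4): flips 2 -> legal
(4,1): flips 1 -> legal
(4,2): flips 1 -> legal
(4,3): flips 2 -> legal
(4,4): flips 1 -> legal
B mobility = 5
-- W to move --
(1,0): flips 1 -> legal
(1,1): flips 1 -> legal
(1,2): flips 1 -> legal
(1,3): flips 1 -> legal
(1,4): flips 1 -> legal
(2,0): no bracket -> illegal
(2,4): no bracket -> illegal
(3,0): flips 1 -> legal
(3,4): no bracket -> illegal
(4,1): no bracket -> illegal
(4,2): no bracket -> illegal
(5,0): no bracket -> illegal
(5,1): no bracket -> illegal
W mobility = 6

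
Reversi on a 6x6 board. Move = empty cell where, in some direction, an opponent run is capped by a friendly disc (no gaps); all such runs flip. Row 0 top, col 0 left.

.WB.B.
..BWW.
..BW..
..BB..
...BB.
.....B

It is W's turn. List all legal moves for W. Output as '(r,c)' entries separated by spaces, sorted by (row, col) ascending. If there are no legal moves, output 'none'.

(0,3): flips 1 -> legal
(0,5): no bracket -> illegal
(1,1): flips 1 -> legal
(1,5): no bracket -> illegal
(2,1): flips 1 -> legal
(2,4): no bracket -> illegal
(3,1): flips 1 -> legal
(3,4): no bracket -> illegal
(3,5): no bracket -> illegal
(4,1): flips 1 -> legal
(4,2): no bracket -> illegal
(4,5): no bracket -> illegal
(5,2): no bracket -> illegal
(5,3): flips 2 -> legal
(5,4): no bracket -> illegal

Answer: (0,3) (1,1) (2,1) (3,1) (4,1) (5,3)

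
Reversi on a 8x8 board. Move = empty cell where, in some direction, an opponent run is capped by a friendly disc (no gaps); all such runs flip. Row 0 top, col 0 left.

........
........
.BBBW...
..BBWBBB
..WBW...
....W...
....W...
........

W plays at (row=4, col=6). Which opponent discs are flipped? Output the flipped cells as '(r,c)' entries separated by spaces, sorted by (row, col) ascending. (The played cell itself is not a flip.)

Dir NW: opp run (3,5) capped by W -> flip
Dir N: opp run (3,6), next='.' -> no flip
Dir NE: opp run (3,7), next=edge -> no flip
Dir W: first cell '.' (not opp) -> no flip
Dir E: first cell '.' (not opp) -> no flip
Dir SW: first cell '.' (not opp) -> no flip
Dir S: first cell '.' (not opp) -> no flip
Dir SE: first cell '.' (not opp) -> no flip

Answer: (3,5)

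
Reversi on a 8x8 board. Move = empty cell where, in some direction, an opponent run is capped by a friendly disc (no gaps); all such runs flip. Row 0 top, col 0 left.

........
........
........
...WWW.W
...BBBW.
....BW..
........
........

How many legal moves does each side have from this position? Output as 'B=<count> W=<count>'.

Answer: B=9 W=5

Derivation:
-- B to move --
(2,2): flips 1 -> legal
(2,3): flips 2 -> legal
(2,4): flips 1 -> legal
(2,5): flips 2 -> legal
(2,6): flips 1 -> legal
(2,7): no bracket -> illegal
(3,2): no bracket -> illegal
(3,6): no bracket -> illegal
(4,2): no bracket -> illegal
(4,7): flips 1 -> legal
(5,6): flips 1 -> legal
(5,7): no bracket -> illegal
(6,4): no bracket -> illegal
(6,5): flips 1 -> legal
(6,6): flips 1 -> legal
B mobility = 9
-- W to move --
(3,2): no bracket -> illegal
(3,6): no bracket -> illegal
(4,2): flips 3 -> legal
(5,2): flips 1 -> legal
(5,3): flips 3 -> legal
(5,6): flips 1 -> legal
(6,3): no bracket -> illegal
(6,4): flips 2 -> legal
(6,5): no bracket -> illegal
W mobility = 5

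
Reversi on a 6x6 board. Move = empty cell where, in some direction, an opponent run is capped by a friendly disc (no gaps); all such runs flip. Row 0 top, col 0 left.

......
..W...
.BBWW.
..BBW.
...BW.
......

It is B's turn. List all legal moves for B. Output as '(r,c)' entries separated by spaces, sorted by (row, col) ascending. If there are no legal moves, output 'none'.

(0,1): no bracket -> illegal
(0,2): flips 1 -> legal
(0,3): flips 1 -> legal
(1,1): no bracket -> illegal
(1,3): flips 1 -> legal
(1,4): flips 1 -> legal
(1,5): flips 1 -> legal
(2,5): flips 3 -> legal
(3,5): flips 1 -> legal
(4,5): flips 1 -> legal
(5,3): no bracket -> illegal
(5,4): no bracket -> illegal
(5,5): flips 1 -> legal

Answer: (0,2) (0,3) (1,3) (1,4) (1,5) (2,5) (3,5) (4,5) (5,5)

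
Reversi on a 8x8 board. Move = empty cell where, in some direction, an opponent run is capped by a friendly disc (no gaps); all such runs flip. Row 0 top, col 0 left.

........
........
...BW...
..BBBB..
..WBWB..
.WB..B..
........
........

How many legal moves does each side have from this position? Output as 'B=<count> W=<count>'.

-- B to move --
(1,3): flips 1 -> legal
(1,4): flips 1 -> legal
(1,5): flips 1 -> legal
(2,5): flips 1 -> legal
(3,1): no bracket -> illegal
(4,0): no bracket -> illegal
(4,1): flips 1 -> legal
(5,0): flips 1 -> legal
(5,3): flips 1 -> legal
(5,4): flips 1 -> legal
(6,0): flips 2 -> legal
(6,1): no bracket -> illegal
(6,2): no bracket -> illegal
B mobility = 9
-- W to move --
(1,2): no bracket -> illegal
(1,3): no bracket -> illegal
(1,4): no bracket -> illegal
(2,1): no bracket -> illegal
(2,2): flips 3 -> legal
(2,5): no bracket -> illegal
(2,6): flips 1 -> legal
(3,1): no bracket -> illegal
(3,6): no bracket -> illegal
(4,1): no bracket -> illegal
(4,6): flips 2 -> legal
(5,3): flips 1 -> legal
(5,4): no bracket -> illegal
(5,6): no bracket -> illegal
(6,1): no bracket -> illegal
(6,2): flips 1 -> legal
(6,3): no bracket -> illegal
(6,4): no bracket -> illegal
(6,5): no bracket -> illegal
(6,6): flips 1 -> legal
W mobility = 6

Answer: B=9 W=6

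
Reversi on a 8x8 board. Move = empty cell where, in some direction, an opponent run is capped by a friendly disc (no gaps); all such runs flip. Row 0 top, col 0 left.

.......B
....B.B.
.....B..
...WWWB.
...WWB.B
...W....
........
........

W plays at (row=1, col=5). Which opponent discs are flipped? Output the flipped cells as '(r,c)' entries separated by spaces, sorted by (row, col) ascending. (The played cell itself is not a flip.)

Dir NW: first cell '.' (not opp) -> no flip
Dir N: first cell '.' (not opp) -> no flip
Dir NE: first cell '.' (not opp) -> no flip
Dir W: opp run (1,4), next='.' -> no flip
Dir E: opp run (1,6), next='.' -> no flip
Dir SW: first cell '.' (not opp) -> no flip
Dir S: opp run (2,5) capped by W -> flip
Dir SE: first cell '.' (not opp) -> no flip

Answer: (2,5)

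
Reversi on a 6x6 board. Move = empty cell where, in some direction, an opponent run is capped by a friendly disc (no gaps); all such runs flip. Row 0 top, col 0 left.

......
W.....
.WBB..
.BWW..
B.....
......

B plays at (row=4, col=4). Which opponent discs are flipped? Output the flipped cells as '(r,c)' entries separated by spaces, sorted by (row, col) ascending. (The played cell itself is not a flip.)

Dir NW: opp run (3,3) capped by B -> flip
Dir N: first cell '.' (not opp) -> no flip
Dir NE: first cell '.' (not opp) -> no flip
Dir W: first cell '.' (not opp) -> no flip
Dir E: first cell '.' (not opp) -> no flip
Dir SW: first cell '.' (not opp) -> no flip
Dir S: first cell '.' (not opp) -> no flip
Dir SE: first cell '.' (not opp) -> no flip

Answer: (3,3)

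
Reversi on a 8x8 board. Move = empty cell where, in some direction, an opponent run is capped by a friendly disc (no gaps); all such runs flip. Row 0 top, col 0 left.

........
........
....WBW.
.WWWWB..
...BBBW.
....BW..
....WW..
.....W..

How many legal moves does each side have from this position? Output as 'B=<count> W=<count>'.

-- B to move --
(1,3): flips 1 -> legal
(1,4): flips 2 -> legal
(1,5): no bracket -> illegal
(1,6): no bracket -> illegal
(1,7): flips 1 -> legal
(2,0): no bracket -> illegal
(2,1): flips 1 -> legal
(2,2): flips 1 -> legal
(2,3): flips 3 -> legal
(2,7): flips 1 -> legal
(3,0): flips 4 -> legal
(3,6): no bracket -> illegal
(3,7): no bracket -> illegal
(4,0): no bracket -> illegal
(4,1): no bracket -> illegal
(4,2): no bracket -> illegal
(4,7): flips 1 -> legal
(5,3): no bracket -> illegal
(5,6): flips 1 -> legal
(5,7): flips 1 -> legal
(6,3): no bracket -> illegal
(6,6): flips 1 -> legal
(7,3): no bracket -> illegal
(7,4): flips 1 -> legal
(7,6): flips 1 -> legal
B mobility = 14
-- W to move --
(1,4): no bracket -> illegal
(1,5): flips 3 -> legal
(1,6): flips 1 -> legal
(3,6): flips 1 -> legal
(4,2): flips 3 -> legal
(5,2): flips 1 -> legal
(5,3): flips 4 -> legal
(5,6): flips 1 -> legal
(6,3): no bracket -> illegal
W mobility = 7

Answer: B=14 W=7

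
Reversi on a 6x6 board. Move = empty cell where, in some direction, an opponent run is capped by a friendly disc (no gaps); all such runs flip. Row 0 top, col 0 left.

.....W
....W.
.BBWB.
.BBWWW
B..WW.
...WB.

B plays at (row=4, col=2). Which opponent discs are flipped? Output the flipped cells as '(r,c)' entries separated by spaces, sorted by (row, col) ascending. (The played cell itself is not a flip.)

Answer: (3,3)

Derivation:
Dir NW: first cell 'B' (not opp) -> no flip
Dir N: first cell 'B' (not opp) -> no flip
Dir NE: opp run (3,3) capped by B -> flip
Dir W: first cell '.' (not opp) -> no flip
Dir E: opp run (4,3) (4,4), next='.' -> no flip
Dir SW: first cell '.' (not opp) -> no flip
Dir S: first cell '.' (not opp) -> no flip
Dir SE: opp run (5,3), next=edge -> no flip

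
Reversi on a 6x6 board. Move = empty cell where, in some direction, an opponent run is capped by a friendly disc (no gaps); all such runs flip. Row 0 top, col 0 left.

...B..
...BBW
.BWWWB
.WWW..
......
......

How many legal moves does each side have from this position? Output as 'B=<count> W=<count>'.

-- B to move --
(0,4): no bracket -> illegal
(0,5): flips 1 -> legal
(1,1): no bracket -> illegal
(1,2): no bracket -> illegal
(2,0): no bracket -> illegal
(3,0): no bracket -> illegal
(3,4): flips 1 -> legal
(3,5): flips 1 -> legal
(4,0): flips 2 -> legal
(4,1): flips 3 -> legal
(4,2): no bracket -> illegal
(4,3): flips 3 -> legal
(4,4): no bracket -> illegal
B mobility = 6
-- W to move --
(0,2): flips 1 -> legal
(0,4): flips 2 -> legal
(0,5): flips 1 -> legal
(1,0): flips 1 -> legal
(1,1): flips 1 -> legal
(1,2): flips 2 -> legal
(2,0): flips 1 -> legal
(3,0): no bracket -> illegal
(3,4): no bracket -> illegal
(3,5): flips 1 -> legal
W mobility = 8

Answer: B=6 W=8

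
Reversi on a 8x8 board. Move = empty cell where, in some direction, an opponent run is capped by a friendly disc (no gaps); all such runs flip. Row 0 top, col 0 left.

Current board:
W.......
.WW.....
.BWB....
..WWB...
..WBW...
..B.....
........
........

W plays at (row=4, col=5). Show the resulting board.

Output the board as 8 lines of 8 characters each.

Place W at (4,5); scan 8 dirs for brackets.
Dir NW: opp run (3,4) (2,3) capped by W -> flip
Dir N: first cell '.' (not opp) -> no flip
Dir NE: first cell '.' (not opp) -> no flip
Dir W: first cell 'W' (not opp) -> no flip
Dir E: first cell '.' (not opp) -> no flip
Dir SW: first cell '.' (not opp) -> no flip
Dir S: first cell '.' (not opp) -> no flip
Dir SE: first cell '.' (not opp) -> no flip
All flips: (2,3) (3,4)

Answer: W.......
.WW.....
.BWW....
..WWW...
..WBWW..
..B.....
........
........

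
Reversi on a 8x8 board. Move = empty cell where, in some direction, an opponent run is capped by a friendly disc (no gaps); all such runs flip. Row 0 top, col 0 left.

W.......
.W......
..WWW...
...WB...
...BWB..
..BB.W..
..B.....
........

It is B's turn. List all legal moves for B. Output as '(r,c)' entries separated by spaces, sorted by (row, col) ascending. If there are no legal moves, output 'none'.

(0,1): no bracket -> illegal
(0,2): no bracket -> illegal
(1,0): no bracket -> illegal
(1,2): flips 1 -> legal
(1,3): flips 2 -> legal
(1,4): flips 1 -> legal
(1,5): no bracket -> illegal
(2,0): no bracket -> illegal
(2,1): no bracket -> illegal
(2,5): no bracket -> illegal
(3,1): no bracket -> illegal
(3,2): flips 1 -> legal
(3,5): flips 1 -> legal
(4,2): no bracket -> illegal
(4,6): no bracket -> illegal
(5,4): flips 1 -> legal
(5,6): no bracket -> illegal
(6,4): no bracket -> illegal
(6,5): flips 1 -> legal
(6,6): no bracket -> illegal

Answer: (1,2) (1,3) (1,4) (3,2) (3,5) (5,4) (6,5)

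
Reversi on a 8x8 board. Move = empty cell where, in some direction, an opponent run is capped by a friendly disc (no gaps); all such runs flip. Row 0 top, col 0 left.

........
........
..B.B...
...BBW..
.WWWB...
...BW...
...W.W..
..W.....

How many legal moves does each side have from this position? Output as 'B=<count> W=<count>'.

-- B to move --
(2,5): no bracket -> illegal
(2,6): flips 1 -> legal
(3,0): no bracket -> illegal
(3,1): flips 1 -> legal
(3,2): no bracket -> illegal
(3,6): flips 1 -> legal
(4,0): flips 3 -> legal
(4,5): no bracket -> illegal
(4,6): flips 1 -> legal
(5,0): no bracket -> illegal
(5,1): flips 1 -> legal
(5,2): flips 1 -> legal
(5,5): flips 1 -> legal
(5,6): no bracket -> illegal
(6,1): no bracket -> illegal
(6,2): no bracket -> illegal
(6,4): flips 1 -> legal
(6,6): no bracket -> illegal
(7,1): no bracket -> illegal
(7,3): flips 1 -> legal
(7,4): no bracket -> illegal
(7,5): no bracket -> illegal
(7,6): no bracket -> illegal
B mobility = 10
-- W to move --
(1,1): no bracket -> illegal
(1,2): no bracket -> illegal
(1,3): flips 1 -> legal
(1,4): flips 3 -> legal
(1,5): flips 2 -> legal
(2,1): no bracket -> illegal
(2,3): flips 1 -> legal
(2,5): flips 1 -> legal
(3,1): no bracket -> illegal
(3,2): flips 2 -> legal
(4,5): flips 1 -> legal
(5,2): flips 1 -> legal
(5,5): no bracket -> illegal
(6,2): flips 2 -> legal
(6,4): flips 1 -> legal
W mobility = 10

Answer: B=10 W=10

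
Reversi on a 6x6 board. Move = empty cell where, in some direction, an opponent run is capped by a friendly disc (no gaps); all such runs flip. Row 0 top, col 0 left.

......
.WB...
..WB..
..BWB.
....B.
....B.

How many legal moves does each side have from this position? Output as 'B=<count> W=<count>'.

-- B to move --
(0,0): flips 3 -> legal
(0,1): no bracket -> illegal
(0,2): no bracket -> illegal
(1,0): flips 1 -> legal
(1,3): no bracket -> illegal
(2,0): no bracket -> illegal
(2,1): flips 1 -> legal
(2,4): no bracket -> illegal
(3,1): no bracket -> illegal
(4,2): no bracket -> illegal
(4,3): flips 1 -> legal
B mobility = 4
-- W to move --
(0,1): no bracket -> illegal
(0,2): flips 1 -> legal
(0,3): no bracket -> illegal
(1,3): flips 2 -> legal
(1,4): no bracket -> illegal
(2,1): no bracket -> illegal
(2,4): flips 1 -> legal
(2,5): no bracket -> illegal
(3,1): flips 1 -> legal
(3,5): flips 1 -> legal
(4,1): no bracket -> illegal
(4,2): flips 1 -> legal
(4,3): no bracket -> illegal
(4,5): no bracket -> illegal
(5,3): no bracket -> illegal
(5,5): flips 1 -> legal
W mobility = 7

Answer: B=4 W=7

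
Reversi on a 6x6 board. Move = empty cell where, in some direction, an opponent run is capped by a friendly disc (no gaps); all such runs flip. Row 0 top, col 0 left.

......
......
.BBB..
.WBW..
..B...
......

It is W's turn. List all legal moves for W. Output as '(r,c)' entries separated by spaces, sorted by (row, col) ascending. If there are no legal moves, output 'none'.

(1,0): no bracket -> illegal
(1,1): flips 2 -> legal
(1,2): no bracket -> illegal
(1,3): flips 2 -> legal
(1,4): no bracket -> illegal
(2,0): no bracket -> illegal
(2,4): no bracket -> illegal
(3,0): no bracket -> illegal
(3,4): no bracket -> illegal
(4,1): no bracket -> illegal
(4,3): no bracket -> illegal
(5,1): flips 1 -> legal
(5,2): no bracket -> illegal
(5,3): flips 1 -> legal

Answer: (1,1) (1,3) (5,1) (5,3)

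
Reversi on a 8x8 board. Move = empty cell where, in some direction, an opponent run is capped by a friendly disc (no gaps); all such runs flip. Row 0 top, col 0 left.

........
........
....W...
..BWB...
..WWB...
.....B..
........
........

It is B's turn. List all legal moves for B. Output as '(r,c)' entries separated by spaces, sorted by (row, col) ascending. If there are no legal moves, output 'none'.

(1,3): no bracket -> illegal
(1,4): flips 1 -> legal
(1,5): no bracket -> illegal
(2,2): flips 1 -> legal
(2,3): no bracket -> illegal
(2,5): no bracket -> illegal
(3,1): no bracket -> illegal
(3,5): no bracket -> illegal
(4,1): flips 2 -> legal
(5,1): no bracket -> illegal
(5,2): flips 2 -> legal
(5,3): no bracket -> illegal
(5,4): flips 1 -> legal

Answer: (1,4) (2,2) (4,1) (5,2) (5,4)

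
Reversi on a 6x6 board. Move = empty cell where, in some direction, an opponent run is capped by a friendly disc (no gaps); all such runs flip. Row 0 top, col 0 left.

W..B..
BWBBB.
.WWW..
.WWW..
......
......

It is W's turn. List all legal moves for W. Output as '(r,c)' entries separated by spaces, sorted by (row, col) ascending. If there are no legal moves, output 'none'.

(0,1): flips 1 -> legal
(0,2): flips 1 -> legal
(0,4): flips 1 -> legal
(0,5): flips 1 -> legal
(1,5): flips 3 -> legal
(2,0): flips 1 -> legal
(2,4): no bracket -> illegal
(2,5): no bracket -> illegal

Answer: (0,1) (0,2) (0,4) (0,5) (1,5) (2,0)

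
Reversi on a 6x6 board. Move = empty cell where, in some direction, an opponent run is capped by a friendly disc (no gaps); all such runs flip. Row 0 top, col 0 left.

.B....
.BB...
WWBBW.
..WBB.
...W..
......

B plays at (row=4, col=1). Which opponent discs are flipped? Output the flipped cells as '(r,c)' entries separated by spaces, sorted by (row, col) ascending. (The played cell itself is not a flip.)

Dir NW: first cell '.' (not opp) -> no flip
Dir N: first cell '.' (not opp) -> no flip
Dir NE: opp run (3,2) capped by B -> flip
Dir W: first cell '.' (not opp) -> no flip
Dir E: first cell '.' (not opp) -> no flip
Dir SW: first cell '.' (not opp) -> no flip
Dir S: first cell '.' (not opp) -> no flip
Dir SE: first cell '.' (not opp) -> no flip

Answer: (3,2)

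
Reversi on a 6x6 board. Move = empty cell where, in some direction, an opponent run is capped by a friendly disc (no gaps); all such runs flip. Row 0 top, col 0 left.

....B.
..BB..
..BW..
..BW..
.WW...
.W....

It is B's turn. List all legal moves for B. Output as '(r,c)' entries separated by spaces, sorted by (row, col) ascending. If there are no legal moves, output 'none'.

(1,4): flips 1 -> legal
(2,4): flips 1 -> legal
(3,0): no bracket -> illegal
(3,1): no bracket -> illegal
(3,4): flips 2 -> legal
(4,0): no bracket -> illegal
(4,3): flips 2 -> legal
(4,4): flips 1 -> legal
(5,0): flips 1 -> legal
(5,2): flips 1 -> legal
(5,3): no bracket -> illegal

Answer: (1,4) (2,4) (3,4) (4,3) (4,4) (5,0) (5,2)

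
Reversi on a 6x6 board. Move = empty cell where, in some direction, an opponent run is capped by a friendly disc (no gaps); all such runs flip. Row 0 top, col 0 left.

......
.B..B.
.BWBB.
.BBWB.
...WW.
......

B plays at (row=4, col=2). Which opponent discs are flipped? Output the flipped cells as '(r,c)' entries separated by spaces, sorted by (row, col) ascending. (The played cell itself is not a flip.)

Answer: (3,3)

Derivation:
Dir NW: first cell 'B' (not opp) -> no flip
Dir N: first cell 'B' (not opp) -> no flip
Dir NE: opp run (3,3) capped by B -> flip
Dir W: first cell '.' (not opp) -> no flip
Dir E: opp run (4,3) (4,4), next='.' -> no flip
Dir SW: first cell '.' (not opp) -> no flip
Dir S: first cell '.' (not opp) -> no flip
Dir SE: first cell '.' (not opp) -> no flip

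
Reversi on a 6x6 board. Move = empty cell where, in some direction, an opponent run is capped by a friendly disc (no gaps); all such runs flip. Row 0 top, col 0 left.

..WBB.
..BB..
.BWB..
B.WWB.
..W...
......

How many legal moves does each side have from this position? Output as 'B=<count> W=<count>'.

Answer: B=5 W=6

Derivation:
-- B to move --
(0,1): flips 1 -> legal
(1,1): no bracket -> illegal
(2,4): no bracket -> illegal
(3,1): flips 3 -> legal
(4,1): flips 1 -> legal
(4,3): flips 2 -> legal
(4,4): no bracket -> illegal
(5,1): no bracket -> illegal
(5,2): flips 3 -> legal
(5,3): no bracket -> illegal
B mobility = 5
-- W to move --
(0,1): no bracket -> illegal
(0,5): flips 2 -> legal
(1,0): flips 1 -> legal
(1,1): no bracket -> illegal
(1,4): flips 1 -> legal
(1,5): no bracket -> illegal
(2,0): flips 1 -> legal
(2,4): flips 2 -> legal
(2,5): no bracket -> illegal
(3,1): no bracket -> illegal
(3,5): flips 1 -> legal
(4,0): no bracket -> illegal
(4,1): no bracket -> illegal
(4,3): no bracket -> illegal
(4,4): no bracket -> illegal
(4,5): no bracket -> illegal
W mobility = 6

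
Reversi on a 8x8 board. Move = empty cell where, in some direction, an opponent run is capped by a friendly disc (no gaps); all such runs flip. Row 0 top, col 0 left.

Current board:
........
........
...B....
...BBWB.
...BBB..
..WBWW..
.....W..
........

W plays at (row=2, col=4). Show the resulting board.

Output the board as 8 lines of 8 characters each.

Place W at (2,4); scan 8 dirs for brackets.
Dir NW: first cell '.' (not opp) -> no flip
Dir N: first cell '.' (not opp) -> no flip
Dir NE: first cell '.' (not opp) -> no flip
Dir W: opp run (2,3), next='.' -> no flip
Dir E: first cell '.' (not opp) -> no flip
Dir SW: opp run (3,3), next='.' -> no flip
Dir S: opp run (3,4) (4,4) capped by W -> flip
Dir SE: first cell 'W' (not opp) -> no flip
All flips: (3,4) (4,4)

Answer: ........
........
...BW...
...BWWB.
...BWB..
..WBWW..
.....W..
........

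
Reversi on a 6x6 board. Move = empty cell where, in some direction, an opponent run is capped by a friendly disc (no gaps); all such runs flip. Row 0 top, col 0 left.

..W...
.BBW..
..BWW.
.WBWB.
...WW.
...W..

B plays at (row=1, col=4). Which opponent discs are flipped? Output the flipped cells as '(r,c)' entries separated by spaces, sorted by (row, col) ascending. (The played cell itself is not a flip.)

Answer: (1,3) (2,3) (2,4)

Derivation:
Dir NW: first cell '.' (not opp) -> no flip
Dir N: first cell '.' (not opp) -> no flip
Dir NE: first cell '.' (not opp) -> no flip
Dir W: opp run (1,3) capped by B -> flip
Dir E: first cell '.' (not opp) -> no flip
Dir SW: opp run (2,3) capped by B -> flip
Dir S: opp run (2,4) capped by B -> flip
Dir SE: first cell '.' (not opp) -> no flip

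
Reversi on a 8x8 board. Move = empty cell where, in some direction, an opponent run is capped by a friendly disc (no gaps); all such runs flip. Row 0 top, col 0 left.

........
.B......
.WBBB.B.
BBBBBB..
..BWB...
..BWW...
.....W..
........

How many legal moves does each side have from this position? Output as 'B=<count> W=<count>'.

-- B to move --
(1,0): flips 1 -> legal
(1,2): flips 1 -> legal
(2,0): flips 1 -> legal
(4,5): no bracket -> illegal
(5,5): flips 2 -> legal
(5,6): no bracket -> illegal
(6,2): flips 1 -> legal
(6,3): flips 2 -> legal
(6,4): flips 2 -> legal
(6,6): no bracket -> illegal
(7,4): no bracket -> illegal
(7,5): no bracket -> illegal
(7,6): flips 3 -> legal
B mobility = 8
-- W to move --
(0,0): no bracket -> illegal
(0,1): flips 1 -> legal
(0,2): no bracket -> illegal
(1,0): no bracket -> illegal
(1,2): no bracket -> illegal
(1,3): flips 2 -> legal
(1,4): flips 3 -> legal
(1,5): no bracket -> illegal
(1,6): no bracket -> illegal
(1,7): flips 3 -> legal
(2,0): flips 2 -> legal
(2,5): flips 4 -> legal
(2,7): no bracket -> illegal
(3,6): no bracket -> illegal
(3,7): no bracket -> illegal
(4,0): no bracket -> illegal
(4,1): flips 2 -> legal
(4,5): flips 1 -> legal
(4,6): no bracket -> illegal
(5,1): flips 1 -> legal
(5,5): no bracket -> illegal
(6,1): flips 1 -> legal
(6,2): no bracket -> illegal
(6,3): no bracket -> illegal
W mobility = 10

Answer: B=8 W=10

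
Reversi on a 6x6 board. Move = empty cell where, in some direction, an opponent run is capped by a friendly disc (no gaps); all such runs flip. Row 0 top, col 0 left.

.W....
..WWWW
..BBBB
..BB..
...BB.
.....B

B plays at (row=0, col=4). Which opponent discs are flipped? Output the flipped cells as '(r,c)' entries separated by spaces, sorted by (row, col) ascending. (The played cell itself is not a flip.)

Answer: (1,3) (1,4)

Derivation:
Dir NW: edge -> no flip
Dir N: edge -> no flip
Dir NE: edge -> no flip
Dir W: first cell '.' (not opp) -> no flip
Dir E: first cell '.' (not opp) -> no flip
Dir SW: opp run (1,3) capped by B -> flip
Dir S: opp run (1,4) capped by B -> flip
Dir SE: opp run (1,5), next=edge -> no flip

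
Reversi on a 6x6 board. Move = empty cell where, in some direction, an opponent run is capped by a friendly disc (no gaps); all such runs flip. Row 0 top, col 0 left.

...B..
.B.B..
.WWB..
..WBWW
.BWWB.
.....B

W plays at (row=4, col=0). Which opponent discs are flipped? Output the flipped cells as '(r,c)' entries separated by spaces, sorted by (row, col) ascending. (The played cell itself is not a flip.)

Dir NW: edge -> no flip
Dir N: first cell '.' (not opp) -> no flip
Dir NE: first cell '.' (not opp) -> no flip
Dir W: edge -> no flip
Dir E: opp run (4,1) capped by W -> flip
Dir SW: edge -> no flip
Dir S: first cell '.' (not opp) -> no flip
Dir SE: first cell '.' (not opp) -> no flip

Answer: (4,1)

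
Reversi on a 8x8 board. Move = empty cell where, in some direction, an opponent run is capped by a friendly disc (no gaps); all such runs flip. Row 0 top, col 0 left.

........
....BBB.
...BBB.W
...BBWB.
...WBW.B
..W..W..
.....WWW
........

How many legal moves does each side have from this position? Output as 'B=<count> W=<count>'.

Answer: B=9 W=8

Derivation:
-- B to move --
(1,7): no bracket -> illegal
(2,6): flips 1 -> legal
(3,2): no bracket -> illegal
(3,7): no bracket -> illegal
(4,1): no bracket -> illegal
(4,2): flips 1 -> legal
(4,6): flips 2 -> legal
(5,1): no bracket -> illegal
(5,3): flips 1 -> legal
(5,4): flips 1 -> legal
(5,6): flips 1 -> legal
(5,7): no bracket -> illegal
(6,1): flips 2 -> legal
(6,2): no bracket -> illegal
(6,3): no bracket -> illegal
(6,4): no bracket -> illegal
(7,4): no bracket -> illegal
(7,5): flips 4 -> legal
(7,6): no bracket -> illegal
(7,7): flips 2 -> legal
B mobility = 9
-- W to move --
(0,3): no bracket -> illegal
(0,4): no bracket -> illegal
(0,5): flips 3 -> legal
(0,6): no bracket -> illegal
(0,7): flips 3 -> legal
(1,2): flips 2 -> legal
(1,3): flips 3 -> legal
(1,7): no bracket -> illegal
(2,2): flips 2 -> legal
(2,6): no bracket -> illegal
(3,2): flips 2 -> legal
(3,7): flips 1 -> legal
(4,2): no bracket -> illegal
(4,6): no bracket -> illegal
(5,3): flips 1 -> legal
(5,4): no bracket -> illegal
(5,6): no bracket -> illegal
(5,7): no bracket -> illegal
W mobility = 8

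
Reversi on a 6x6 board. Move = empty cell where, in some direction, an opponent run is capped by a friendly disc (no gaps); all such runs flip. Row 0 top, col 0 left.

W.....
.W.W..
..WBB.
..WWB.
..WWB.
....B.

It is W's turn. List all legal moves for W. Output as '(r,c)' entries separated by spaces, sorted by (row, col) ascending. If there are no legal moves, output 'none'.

Answer: (1,4) (1,5) (2,5) (3,5) (4,5) (5,5)

Derivation:
(1,2): no bracket -> illegal
(1,4): flips 1 -> legal
(1,5): flips 1 -> legal
(2,5): flips 3 -> legal
(3,5): flips 2 -> legal
(4,5): flips 1 -> legal
(5,3): no bracket -> illegal
(5,5): flips 1 -> legal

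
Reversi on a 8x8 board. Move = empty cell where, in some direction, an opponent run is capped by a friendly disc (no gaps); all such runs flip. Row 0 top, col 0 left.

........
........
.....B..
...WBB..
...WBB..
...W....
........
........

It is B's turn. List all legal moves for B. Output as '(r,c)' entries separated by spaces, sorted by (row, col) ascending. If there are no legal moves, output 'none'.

Answer: (2,2) (3,2) (4,2) (5,2) (6,2)

Derivation:
(2,2): flips 1 -> legal
(2,3): no bracket -> illegal
(2,4): no bracket -> illegal
(3,2): flips 1 -> legal
(4,2): flips 1 -> legal
(5,2): flips 1 -> legal
(5,4): no bracket -> illegal
(6,2): flips 1 -> legal
(6,3): no bracket -> illegal
(6,4): no bracket -> illegal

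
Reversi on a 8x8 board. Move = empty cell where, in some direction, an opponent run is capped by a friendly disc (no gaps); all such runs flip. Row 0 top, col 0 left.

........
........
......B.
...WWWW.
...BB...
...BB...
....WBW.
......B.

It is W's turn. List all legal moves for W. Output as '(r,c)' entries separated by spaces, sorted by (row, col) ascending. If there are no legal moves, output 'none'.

Answer: (1,6) (1,7) (4,2) (5,2) (5,5) (6,2) (6,3)

Derivation:
(1,5): no bracket -> illegal
(1,6): flips 1 -> legal
(1,7): flips 1 -> legal
(2,5): no bracket -> illegal
(2,7): no bracket -> illegal
(3,2): no bracket -> illegal
(3,7): no bracket -> illegal
(4,2): flips 1 -> legal
(4,5): no bracket -> illegal
(5,2): flips 1 -> legal
(5,5): flips 1 -> legal
(5,6): no bracket -> illegal
(6,2): flips 2 -> legal
(6,3): flips 2 -> legal
(6,7): no bracket -> illegal
(7,4): no bracket -> illegal
(7,5): no bracket -> illegal
(7,7): no bracket -> illegal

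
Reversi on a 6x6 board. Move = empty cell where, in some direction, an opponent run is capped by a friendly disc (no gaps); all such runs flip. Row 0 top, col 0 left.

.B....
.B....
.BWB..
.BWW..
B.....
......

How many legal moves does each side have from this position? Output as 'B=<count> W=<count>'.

Answer: B=5 W=7

Derivation:
-- B to move --
(1,2): no bracket -> illegal
(1,3): flips 1 -> legal
(2,4): no bracket -> illegal
(3,4): flips 2 -> legal
(4,1): flips 1 -> legal
(4,2): no bracket -> illegal
(4,3): flips 2 -> legal
(4,4): flips 2 -> legal
B mobility = 5
-- W to move --
(0,0): flips 1 -> legal
(0,2): no bracket -> illegal
(1,0): flips 1 -> legal
(1,2): no bracket -> illegal
(1,3): flips 1 -> legal
(1,4): flips 1 -> legal
(2,0): flips 1 -> legal
(2,4): flips 1 -> legal
(3,0): flips 1 -> legal
(3,4): no bracket -> illegal
(4,1): no bracket -> illegal
(4,2): no bracket -> illegal
(5,0): no bracket -> illegal
(5,1): no bracket -> illegal
W mobility = 7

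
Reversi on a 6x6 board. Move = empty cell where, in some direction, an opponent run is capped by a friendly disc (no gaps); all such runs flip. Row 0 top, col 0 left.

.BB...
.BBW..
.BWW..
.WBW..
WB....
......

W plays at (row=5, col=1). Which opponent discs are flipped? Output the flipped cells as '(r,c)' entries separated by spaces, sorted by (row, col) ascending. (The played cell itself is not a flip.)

Answer: (4,1)

Derivation:
Dir NW: first cell 'W' (not opp) -> no flip
Dir N: opp run (4,1) capped by W -> flip
Dir NE: first cell '.' (not opp) -> no flip
Dir W: first cell '.' (not opp) -> no flip
Dir E: first cell '.' (not opp) -> no flip
Dir SW: edge -> no flip
Dir S: edge -> no flip
Dir SE: edge -> no flip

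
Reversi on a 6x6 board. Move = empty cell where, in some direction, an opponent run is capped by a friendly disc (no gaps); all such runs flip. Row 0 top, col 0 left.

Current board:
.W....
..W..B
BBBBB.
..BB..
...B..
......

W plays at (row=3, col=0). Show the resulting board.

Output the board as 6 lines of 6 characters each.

Place W at (3,0); scan 8 dirs for brackets.
Dir NW: edge -> no flip
Dir N: opp run (2,0), next='.' -> no flip
Dir NE: opp run (2,1) capped by W -> flip
Dir W: edge -> no flip
Dir E: first cell '.' (not opp) -> no flip
Dir SW: edge -> no flip
Dir S: first cell '.' (not opp) -> no flip
Dir SE: first cell '.' (not opp) -> no flip
All flips: (2,1)

Answer: .W....
..W..B
BWBBB.
W.BB..
...B..
......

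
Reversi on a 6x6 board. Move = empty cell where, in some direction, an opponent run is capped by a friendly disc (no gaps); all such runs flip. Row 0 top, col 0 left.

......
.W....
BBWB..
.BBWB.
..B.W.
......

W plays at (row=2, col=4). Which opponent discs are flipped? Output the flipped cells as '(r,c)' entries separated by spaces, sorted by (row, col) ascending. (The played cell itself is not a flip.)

Answer: (2,3) (3,4)

Derivation:
Dir NW: first cell '.' (not opp) -> no flip
Dir N: first cell '.' (not opp) -> no flip
Dir NE: first cell '.' (not opp) -> no flip
Dir W: opp run (2,3) capped by W -> flip
Dir E: first cell '.' (not opp) -> no flip
Dir SW: first cell 'W' (not opp) -> no flip
Dir S: opp run (3,4) capped by W -> flip
Dir SE: first cell '.' (not opp) -> no flip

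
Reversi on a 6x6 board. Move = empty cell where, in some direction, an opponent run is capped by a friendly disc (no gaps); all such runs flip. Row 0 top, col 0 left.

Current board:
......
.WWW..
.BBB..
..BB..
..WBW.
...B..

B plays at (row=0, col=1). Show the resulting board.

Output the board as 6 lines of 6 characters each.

Place B at (0,1); scan 8 dirs for brackets.
Dir NW: edge -> no flip
Dir N: edge -> no flip
Dir NE: edge -> no flip
Dir W: first cell '.' (not opp) -> no flip
Dir E: first cell '.' (not opp) -> no flip
Dir SW: first cell '.' (not opp) -> no flip
Dir S: opp run (1,1) capped by B -> flip
Dir SE: opp run (1,2) capped by B -> flip
All flips: (1,1) (1,2)

Answer: .B....
.BBW..
.BBB..
..BB..
..WBW.
...B..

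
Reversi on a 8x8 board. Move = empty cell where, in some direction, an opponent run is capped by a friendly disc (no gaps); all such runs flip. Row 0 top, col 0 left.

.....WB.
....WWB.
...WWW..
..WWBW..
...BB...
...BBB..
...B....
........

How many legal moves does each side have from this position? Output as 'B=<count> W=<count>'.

-- B to move --
(0,3): no bracket -> illegal
(0,4): flips 3 -> legal
(1,2): flips 1 -> legal
(1,3): flips 4 -> legal
(2,1): flips 1 -> legal
(2,2): flips 1 -> legal
(2,6): flips 1 -> legal
(3,1): flips 2 -> legal
(3,6): flips 1 -> legal
(4,1): no bracket -> illegal
(4,2): flips 3 -> legal
(4,5): no bracket -> illegal
(4,6): no bracket -> illegal
B mobility = 9
-- W to move --
(0,7): flips 2 -> legal
(1,7): flips 1 -> legal
(2,6): no bracket -> illegal
(2,7): flips 1 -> legal
(4,2): no bracket -> illegal
(4,5): flips 1 -> legal
(4,6): no bracket -> illegal
(5,2): flips 2 -> legal
(5,6): no bracket -> illegal
(6,2): flips 2 -> legal
(6,4): flips 3 -> legal
(6,5): flips 2 -> legal
(6,6): flips 2 -> legal
(7,2): no bracket -> illegal
(7,3): flips 3 -> legal
(7,4): no bracket -> illegal
W mobility = 10

Answer: B=9 W=10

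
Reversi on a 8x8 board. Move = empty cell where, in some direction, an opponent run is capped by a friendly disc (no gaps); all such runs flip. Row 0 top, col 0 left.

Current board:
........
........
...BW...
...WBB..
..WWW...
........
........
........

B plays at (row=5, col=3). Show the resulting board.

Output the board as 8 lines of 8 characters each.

Place B at (5,3); scan 8 dirs for brackets.
Dir NW: opp run (4,2), next='.' -> no flip
Dir N: opp run (4,3) (3,3) capped by B -> flip
Dir NE: opp run (4,4) capped by B -> flip
Dir W: first cell '.' (not opp) -> no flip
Dir E: first cell '.' (not opp) -> no flip
Dir SW: first cell '.' (not opp) -> no flip
Dir S: first cell '.' (not opp) -> no flip
Dir SE: first cell '.' (not opp) -> no flip
All flips: (3,3) (4,3) (4,4)

Answer: ........
........
...BW...
...BBB..
..WBB...
...B....
........
........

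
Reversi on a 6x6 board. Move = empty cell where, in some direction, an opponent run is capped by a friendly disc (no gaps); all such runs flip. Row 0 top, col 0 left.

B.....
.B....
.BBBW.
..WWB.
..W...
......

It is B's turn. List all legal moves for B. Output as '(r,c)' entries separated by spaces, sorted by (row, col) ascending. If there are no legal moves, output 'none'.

(1,3): no bracket -> illegal
(1,4): flips 1 -> legal
(1,5): no bracket -> illegal
(2,5): flips 1 -> legal
(3,1): flips 2 -> legal
(3,5): no bracket -> illegal
(4,1): flips 1 -> legal
(4,3): flips 2 -> legal
(4,4): flips 1 -> legal
(5,1): no bracket -> illegal
(5,2): flips 2 -> legal
(5,3): no bracket -> illegal

Answer: (1,4) (2,5) (3,1) (4,1) (4,3) (4,4) (5,2)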